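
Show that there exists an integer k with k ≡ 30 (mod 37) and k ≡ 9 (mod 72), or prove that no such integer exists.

k = 585

gcd(37, 72) = 1, so the Chinese Remainder Theorem guarantees exactly one residue class mod 2664 satisfying both.
Write k = 30 + 37t and require 30 + 37t ≡ 9 (mod 72), i.e. 37t ≡ 51 (mod 72).
Since 37·37 = 1369 = 19·72 + 1, the inverse of 37 mod 72 is 37.
Multiplying by 37: t ≡ 37·51 = 1887 ≡ 15 (mod 72).
With t = 15: k = 30 + 37·15 = 585.
Indeed 585 ≡ 30 (mod 37) and 585 ≡ 9 (mod 72).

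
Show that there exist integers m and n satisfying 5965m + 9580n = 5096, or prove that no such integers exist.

No such integers exist.

gcd(5965, 9580) = 5, so every integer of the form 5965m + 9580n is a multiple of 5.
However 5096 leaves remainder 1 on division by 5.
Hence no integers m, n satisfy the equation.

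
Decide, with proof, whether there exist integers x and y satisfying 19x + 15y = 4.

19 and 15 are coprime, so 19x + 15y ranges over all of ℤ.
Euclidean algorithm: 19 = 1·15 + 4, 15 = 3·4 + 3, 4 = 1·3 + 1, 3 = 3·1 + 0.
Unwinding: 1 = 4 − 1·3 = 4 − (15 − 3·4) = −15 + 4·4 = −15 + 4·(19 − 1·15) = 4·19 − 5·15, i.e. 19·4 + 15·(-5) = 1.
Scaling by 4 gives the particular solution (x, y) = (16, -20).
Subtracting 1·15 from x and adding 1·19 to y gives the tidier solution (1, -1).
Indeed 19·1 + 15·(-1) = 19 − 15 = 4.

x = 1, y = -1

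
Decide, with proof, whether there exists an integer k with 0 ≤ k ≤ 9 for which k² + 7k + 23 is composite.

k = 7

At k = 7: 7² + 7·7 + 23 = 121 = 11·11, which is composite.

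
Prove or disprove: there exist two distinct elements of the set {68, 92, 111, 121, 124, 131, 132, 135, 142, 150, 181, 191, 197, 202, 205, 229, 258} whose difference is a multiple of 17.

No such pair exists.

Reduce each element modulo 17: 68↦0, 92↦7, 111↦9, 121↦2, 124↦5, 131↦12, 132↦13, 135↦16, 142↦6, 150↦14, 181↦11, 191↦4, 197↦10, 202↦15, 205↦1, 229↦8, 258↦3.
No residue repeats among the 17 elements, so no pair has difference ≡ 0 (mod 17).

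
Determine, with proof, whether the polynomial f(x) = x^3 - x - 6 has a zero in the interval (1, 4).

Such a root exists.

f(1) = -6 and f(4) = 54, which have opposite signs.
f is continuous everywhere (it is a polynomial), in particular on [1, 4].
By the Intermediate Value Theorem f must vanish at some point of (1, 4).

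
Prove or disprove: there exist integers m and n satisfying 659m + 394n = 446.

m = 360, n = -601

659 and 394 are coprime, so 659m + 394n ranges over all of ℤ.
Euclidean algorithm: 659 = 1·394 + 265, 394 = 1·265 + 129, 265 = 2·129 + 7, 129 = 18·7 + 3, 7 = 2·3 + 1, 3 = 3·1 + 0.
Unwinding: 1 = 7 − 2·3 = 7 − 2·(129 − 18·7) = −2·129 + 37·7 = −2·129 + 37·(265 − 2·129) = 37·265 − 76·129 = 37·265 − 76·(394 − 1·265) = −76·394 + 113·265 = −76·394 + 113·(659 − 1·394) = 113·659 − 189·394, i.e. 659·113 + 394·(-189) = 1.
Times 446: 659·50398 + 394·(-84294) = 446, so (50398, -84294) solves it.
The general solution is m = 50398 + 394k, n = -84294 − 659k; taking k = -127 gives the smaller pair m = 360, n = -601.
Check: 659·360 + 394·(-601) = 237240 − 236794 = 446. ✓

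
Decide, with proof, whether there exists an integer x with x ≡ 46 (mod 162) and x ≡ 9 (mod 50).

Both moduli are multiples of 2 = gcd(162, 50), so any solution would satisfy x ≡ 46 and x ≡ 9 modulo 2 simultaneously.
But 46 mod 2 = 0 while 9 mod 2 = 1, a contradiction.
Therefore no such x exists.

No such integer exists.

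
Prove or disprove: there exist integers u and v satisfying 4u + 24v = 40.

Since gcd(4, 24) = 4 and 40 = 4·10, Bézout's identity guarantees a solution.
Dividing through by 4 reduces the equation to 1u + 6v = 10.
The coefficient of u is 1, so setting v = 0 and u = 10 already solves it.
Subtracting 1·6 from u and adding 1·1 to v gives the tidier solution (4, 1).
Check: 4·4 + 24·1 = 16 + 24 = 40. ✓

u = 4, v = 1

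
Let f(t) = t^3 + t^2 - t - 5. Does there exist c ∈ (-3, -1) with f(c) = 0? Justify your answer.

f has no root in that interval.

f(-3) = -20 and f(-1) = -4, both negative, so a sign-change argument is unavailable; we show f keeps this sign on the whole interval.
Shift to the endpoint -1: with t = -1 − u (0 < u < 2), one computes f(-1 − u) = -u^3 - 2u^2 - 4.
All 3 nonzero coefficients of this polynomial in u are negative; hence for u > 0 the value is a sum of negative terms (the constant -4 among them).
Therefore f(t) < 0 throughout (-3, -1), and f has no zero there.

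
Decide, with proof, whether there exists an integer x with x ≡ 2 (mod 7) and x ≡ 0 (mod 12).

gcd(7, 12) = 1, so the Chinese Remainder Theorem guarantees exactly one residue class mod 84 satisfying both.
Any solution of the first congruence is x = 2 + 7t; substituting into the second, 7t ≡ 0 − 2 ≡ 10 (mod 12).
Since 7·7 = 49 = 4·12 + 1, the inverse of 7 mod 12 is 7.
Therefore t ≡ 7·10 = 70 ≡ 10 (mod 12).
With t = 10: x = 2 + 7·10 = 72.
Indeed 72 ≡ 2 (mod 7) and 72 ≡ 0 (mod 12).

x = 72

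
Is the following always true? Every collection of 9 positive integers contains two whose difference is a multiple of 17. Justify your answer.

Take the 9 consecutive integers 21, 22, …, 29: their residues mod 17 are all distinct because 9 ≤ 17.
No two share a residue, so no pair has difference divisible by 17; the claim fails for this set.

No; for instance {21, 22, 23, 24, 25, 26, 27, 28, 29} is a counterexample.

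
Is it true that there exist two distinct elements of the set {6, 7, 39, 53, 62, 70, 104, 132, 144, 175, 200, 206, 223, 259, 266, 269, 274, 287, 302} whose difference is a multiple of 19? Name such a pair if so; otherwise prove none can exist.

There is no such pair.

Two integers differ by a multiple of 19 exactly when they have the same residue mod 19. The residues are 6↦6, 7↦7, 39↦1, 53↦15, 62↦5, 70↦13, 104↦9, 132↦18, 144↦11, 175↦4, 200↦10, 206↦16, 223↦14, 259↦12, 266↦0, 269↦3, 274↦8, 287↦2, 302↦17.
These 19 residues are pairwise different, hence no difference of two elements is divisible by 19.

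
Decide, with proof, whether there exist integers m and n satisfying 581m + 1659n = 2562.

Every value of 581m + 1659n is a multiple of gcd(581, 1659) = 7; since 7 ∣ 2562, solutions exist.
Dividing through by 7 reduces the equation to 83m + 237n = 366.
Dividing repeatedly: 237 = 2·83 + 71, 83 = 1·71 + 12, 71 = 5·12 + 11, 12 = 1·11 + 1, 11 = 11·1 + 0.
Unwinding: 1 = 12 − 1·11 = 12 − (71 − 5·12) = −71 + 6·12 = −71 + 6·(83 − 1·71) = 6·83 − 7·71 = 6·83 − 7·(237 − 2·83) = −7·237 + 20·83, i.e. 83·20 + 237·(-7) = 1.
Scaling by 366 gives the particular solution (m, n) = (7320, -2562).
Subtracting 30·237 from m and adding 30·83 to n gives the tidier solution (210, -72).
Indeed 581·210 + 1659·(-72) = 122010 − 119448 = 2562.

m = 210, n = -72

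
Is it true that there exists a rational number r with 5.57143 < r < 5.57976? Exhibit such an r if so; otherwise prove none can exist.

r = 106/19

Scale by 19: the interval becomes (105.85717, 106.01544), which contains the integer 106.
Dividing back, 5.57143 < 106/19 < 5.57976, and 106/19 is rational.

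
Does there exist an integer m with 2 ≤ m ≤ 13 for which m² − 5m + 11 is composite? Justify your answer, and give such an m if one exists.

m = 12

At m = 12: 12² − 5·12 + 11 = 95 = 5·19, which is composite.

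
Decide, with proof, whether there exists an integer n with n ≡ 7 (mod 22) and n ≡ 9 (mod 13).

The moduli 22 and 13 are coprime, so by the Chinese Remainder Theorem a unique solution modulo 286 exists.
Write n = 7 + 22t and require 7 + 22t ≡ 9 (mod 13), i.e. 22t ≡ 2 (mod 13).
22 ≡ 9 (mod 13), so this reads 9t ≡ 2 (mod 13). Invert 9 mod 13 by the Euclidean algorithm: 13 = 1·9 + 4, 9 = 2·4 + 1, 4 = 4·1 + 0; back-substituting, 1 = 9 − 2·4 = 9 − 2·(13 − 1·9) = −2·13 + 3·9. Hence 9·3 ≡ 1, so 9⁻¹ ≡ 3 (mod 13).
Therefore t ≡ 3·2 = 6 (mod 13).
With t = 6: n = 7 + 22·6 = 139.
Check: 139 mod 22 = 7, 139 mod 13 = 9. ✓

n = 139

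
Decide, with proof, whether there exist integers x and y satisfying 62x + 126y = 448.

gcd(62, 126) = 2, and 2 divides 448, so integer solutions exist.
Dividing through by 2 reduces the equation to 31x + 63y = 224.
Dividing repeatedly: 63 = 2·31 + 1, 31 = 31·1 + 0.
Back-substituting, 1 = 63 − 2·31; that is, 31·(-2) + 63·1 = 1.
Multiplying through by 224: x = (-2)·224 = -448, y = 1·224 = 224 is a solution.
Shifting by a multiple of (63, −31) keeps it a solution: x = -448 + 8·63 = 56, y = 224 − 8·31 = -24.
Check: 62·56 + 126·(-24) = 3472 − 3024 = 448. ✓

x = 56, y = -24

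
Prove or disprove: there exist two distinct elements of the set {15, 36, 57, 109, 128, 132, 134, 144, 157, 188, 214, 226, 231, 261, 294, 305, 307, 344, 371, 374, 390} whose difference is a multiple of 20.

Both 57 and 157 leave remainder 17 on division by 20; their difference 100 = 5·20 is a multiple of 20.

Yes: 57 and 157.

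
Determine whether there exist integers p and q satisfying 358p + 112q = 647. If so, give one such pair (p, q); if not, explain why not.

gcd(358, 112) = 2, so every integer of the form 358p + 112q is a multiple of 2.
However 647 leaves remainder 1 on division by 2.
Hence no integers p, q satisfy the equation.

No, no such integers exist.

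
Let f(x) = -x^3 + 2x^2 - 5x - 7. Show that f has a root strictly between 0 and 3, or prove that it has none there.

Evaluate at the endpoints: f(0) = -7, f(3) = -31 — same sign (negative).
The derivative f'(x) = -3x^2 + 4x - 5 is a quadratic with discriminant 4² − 4·(-3)·(-5) = -44 < 0; it never vanishes, so it is always negative (sign of the leading coefficient).
Hence f is strictly decreasing on ℝ, and in particular on [0, 3]. A strictly monotone function with same-sign endpoint values stays negative on the whole interval, so f has no zero in (0, 3).

No such root exists.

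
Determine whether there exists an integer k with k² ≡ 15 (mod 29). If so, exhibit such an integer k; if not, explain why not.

There is no such integer.

29 is prime, so by Euler's criterion 15 is a square mod 29 iff 15^((29−1)/2) = 15^14 ≡ 1 (mod 29).
Squaring successively (mod 29): 15^2 = 225 ≡ 22; 15^4 ≡ 22² = 484 ≡ 20; 15^8 ≡ 20² = 400 ≡ 23.
Since 14 = 8 + 4 + 2, 15^14 ≡ 23 · 20 · 22; multiplying out mod 29: 23·20 = 460 ≡ 25, then 25·22 = 550 ≡ 28. Thus 15^14 ≡ 28 ≡ −1 (mod 29).
By Euler's criterion 15 is a quadratic non-residue mod 29: no k satisfies k² ≡ 15 (mod 29).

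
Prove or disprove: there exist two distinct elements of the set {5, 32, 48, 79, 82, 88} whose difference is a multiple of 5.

Yes: 32 and 82.

32 mod 5 = 2 and 82 mod 5 = 2, so 82 − 32 = 50 = 10·5.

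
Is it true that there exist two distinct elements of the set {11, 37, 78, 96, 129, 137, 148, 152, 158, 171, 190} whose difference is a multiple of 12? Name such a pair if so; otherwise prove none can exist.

Residues mod 12: 11↦11, 37↦1, 78↦6, 96↦0, 129↦9, 137↦5, 148↦4, 152↦8, 158↦2, 171↦3, 190↦10.
All 11 residues are distinct, so no two elements differ by a multiple of 12.

No such pair exists.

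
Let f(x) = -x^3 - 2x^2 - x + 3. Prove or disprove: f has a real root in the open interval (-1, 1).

f(-1) = 3 and f(1) = -1, which have opposite signs.
f is continuous everywhere (it is a polynomial), in particular on [-1, 1].
By the Intermediate Value Theorem f must vanish at some point of (-1, 1).

Yes, f has a root in the interval.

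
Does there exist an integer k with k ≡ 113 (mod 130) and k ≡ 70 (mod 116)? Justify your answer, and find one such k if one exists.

There is no such integer.

Both moduli are multiples of 2 = gcd(130, 116), so any solution would satisfy k ≡ 113 and k ≡ 70 modulo 2 simultaneously.
But 113 mod 2 = 1 while 70 mod 2 = 0, a contradiction.
Therefore no such k exists.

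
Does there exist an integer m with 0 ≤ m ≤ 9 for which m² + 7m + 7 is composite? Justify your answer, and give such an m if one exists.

At m = 1: 1² + 7·1 + 7 = 15 = 3·5, which is composite.

m = 1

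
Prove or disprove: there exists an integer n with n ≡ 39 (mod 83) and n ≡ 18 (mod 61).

n = 2031

The moduli 83 and 61 are coprime, so by the Chinese Remainder Theorem a unique solution modulo 5063 exists.
Write n = 39 + 83t and require 39 + 83t ≡ 18 (mod 61), i.e. 83t ≡ 40 (mod 61).
83 ≡ 22 (mod 61), so this reads 22t ≡ 40 (mod 61). To invert 22 modulo 61: 61 = 2·22 + 17, 22 = 1·17 + 5, 17 = 3·5 + 2, 5 = 2·2 + 1, 2 = 2·1 + 0, and unwinding, 1 = 5 − 2·2 = 5 − 2·(17 − 3·5) = −2·17 + 7·5 = −2·17 + 7·(22 − 1·17) = 7·22 − 9·17 = 7·22 − 9·(61 − 2·22) = −9·61 + 25·22. Thus 22⁻¹ ≡ 25 (mod 61).
Therefore t ≡ 25·40 = 1000 ≡ 24 (mod 61).
With t = 24: n = 39 + 83·24 = 2031.
Check: 2031 mod 83 = 39, 2031 mod 61 = 18. ✓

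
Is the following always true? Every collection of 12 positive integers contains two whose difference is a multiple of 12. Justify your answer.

Take the 12 consecutive integers 32, 33, …, 43: their residues mod 12 are all distinct because 12 ≤ 12.
The differences between them range over 1, …, 11, none of which is divisible by 12.

No, the set {32, 33, 34, 35, 36, 37, 38, 39, 40, 41, 42, 43} is a counterexample.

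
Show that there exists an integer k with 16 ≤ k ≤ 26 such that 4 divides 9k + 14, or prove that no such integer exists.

At k = 18 we get 9·18 + 14 = 176, and 176 = 4·44.

k = 18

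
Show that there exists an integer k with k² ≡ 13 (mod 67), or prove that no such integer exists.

No, no such integer exists.

67 is prime, so by Euler's criterion 13 is a square mod 67 iff 13^((67−1)/2) = 13^33 ≡ 1 (mod 67).
Repeated squaring mod 67: 13^2 = 169 ≡ 35; 13^4 ≡ 35² = 1225 ≡ 19; 13^8 ≡ 19² = 361 ≡ 26; 13^16 ≡ 26² = 676 ≡ 6; 13^32 ≡ 6² = 36 ≡ 36.
Since 33 = 32 + 1, 13^33 ≡ 36 · 13; multiplying out mod 67: 36·13 = 468 ≡ 66. Thus 13^33 ≡ 66 ≡ −1 (mod 67).
The value −1 means 13 is a non-residue modulo 67, so k² ≡ 13 (mod 67) is impossible.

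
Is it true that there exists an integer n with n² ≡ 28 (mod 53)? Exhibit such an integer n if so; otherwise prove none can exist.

n = 9

n = 9 works: 9² = 81, and 81 − 28 = 53 = 1·53.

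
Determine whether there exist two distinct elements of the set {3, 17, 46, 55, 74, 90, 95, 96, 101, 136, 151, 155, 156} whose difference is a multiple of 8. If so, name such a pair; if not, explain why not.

Yes: 3 and 155.

3 mod 8 = 3 and 155 mod 8 = 3, so 155 − 3 = 152 = 19·8.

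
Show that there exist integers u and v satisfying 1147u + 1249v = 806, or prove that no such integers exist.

1147 and 1249 are coprime, so 1147u + 1249v ranges over all of ℤ.
Dividing repeatedly: 1249 = 1·1147 + 102, 1147 = 11·102 + 25, 102 = 4·25 + 2, 25 = 12·2 + 1, 2 = 2·1 + 0.
Unwinding: 1 = 25 − 12·2 = 25 − 12·(102 − 4·25) = −12·102 + 49·25 = −12·102 + 49·(1147 − 11·102) = 49·1147 − 551·102 = 49·1147 − 551·(1249 − 1·1147) = −551·1249 + 600·1147, i.e. 1147·600 + 1249·(-551) = 1.
Scaling by 806 gives the particular solution (u, v) = (483600, -444106).
Subtracting 387·1249 from u and adding 387·1147 to v gives the tidier solution (237, -217).
Indeed 1147·237 + 1249·(-217) = 271839 − 271033 = 806.

u = 237, v = -217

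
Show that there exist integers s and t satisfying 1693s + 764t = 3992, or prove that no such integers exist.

s = 728, t = -1608

1693 and 764 are coprime, so 1693s + 764t ranges over all of ℤ.
Euclidean algorithm: 1693 = 2·764 + 165, 764 = 4·165 + 104, 165 = 1·104 + 61, 104 = 1·61 + 43, 61 = 1·43 + 18, 43 = 2·18 + 7, 18 = 2·7 + 4, 7 = 1·4 + 3, 4 = 1·3 + 1, 3 = 3·1 + 0.
Unwinding: 1 = 4 − 1·3 = 4 − (7 − 1·4) = −7 + 2·4 = −7 + 2·(18 − 2·7) = 2·18 − 5·7 = 2·18 − 5·(43 − 2·18) = −5·43 + 12·18 = −5·43 + 12·(61 − 1·43) = 12·61 − 17·43 = 12·61 − 17·(104 − 1·61) = −17·104 + 29·61 = −17·104 + 29·(165 − 1·104) = 29·165 − 46·104 = 29·165 − 46·(764 − 4·165) = −46·764 + 213·165 = −46·764 + 213·(1693 − 2·764) = 213·1693 − 472·764, i.e. 1693·213 + 764·(-472) = 1.
Times 3992: 1693·850296 + 764·(-1884224) = 3992, so (850296, -1884224) solves it.
The general solution is s = 850296 + 764k, t = -1884224 − 1693k; taking k = -1112 gives the smaller pair s = 728, t = -1608.
Indeed 1693·728 + 764·(-1608) = 1232504 − 1228512 = 3992.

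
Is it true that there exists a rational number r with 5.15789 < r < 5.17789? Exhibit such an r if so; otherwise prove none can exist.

Scale by 6: the interval becomes (30.94734, 31.06734), which contains the integer 31.
Dividing back, 5.15789 < 31/6 < 5.17789, and 31/6 is rational.

r = 31/6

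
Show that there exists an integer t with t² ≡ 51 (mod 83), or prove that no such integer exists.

Take t = 36. Then 36² = 1296 = 15·83 + 51, so 36² ≡ 51 (mod 83).

t = 36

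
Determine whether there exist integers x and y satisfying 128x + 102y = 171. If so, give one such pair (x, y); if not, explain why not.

No, no such integers exist.

gcd(128, 102) = 2, so every integer of the form 128x + 102y is a multiple of 2.
However 171 leaves remainder 1 on division by 2.
Therefore 128x + 102y = 171 has no solution in integers.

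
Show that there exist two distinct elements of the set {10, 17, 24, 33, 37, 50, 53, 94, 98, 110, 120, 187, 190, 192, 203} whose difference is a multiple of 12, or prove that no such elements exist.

Reduce each element mod 12: 10↦10, 17↦5, 24↦0, 33↦9, 37↦1, 50↦2, 53↦5, 94↦10, 98↦2, 110↦2, 120↦0, 187↦7, 190↦10, 192↦0, 203↦11. The residue 10 repeats (at 10 and 94), and 94 − 10 = 84 = 7·12.

Yes: 10 and 94.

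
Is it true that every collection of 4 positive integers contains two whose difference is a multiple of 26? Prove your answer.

No, the set {55, 56, 57, 58} is a counterexample.

Consider the 4 integers 55, 56, 57, 58. They lie in distinct residue classes modulo 26, since 4 ≤ 26.
Any two of them differ by at most 3 < 26 and by at least 1, so no difference is a multiple of 26.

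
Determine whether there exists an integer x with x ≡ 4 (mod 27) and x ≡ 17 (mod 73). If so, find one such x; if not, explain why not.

x = 382

Since 27 and 73 share no common factor, CRT says the pair of congruences has a solution (unique mod 1971).
Write x = 4 + 27t and require 4 + 27t ≡ 17 (mod 73), i.e. 27t ≡ 13 (mod 73).
Since 27·46 = 1242 = 17·73 + 1, the inverse of 27 mod 73 is 46.
Multiplying by 46: t ≡ 46·13 = 598 ≡ 14 (mod 73).
With t = 14: x = 4 + 27·14 = 382.
Verify: 382 = 14·27 + 4 and 382 = 5·73 + 17. ✓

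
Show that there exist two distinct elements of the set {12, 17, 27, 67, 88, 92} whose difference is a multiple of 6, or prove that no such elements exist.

No, no such pair exists.

Two integers differ by a multiple of 6 exactly when they have the same residue mod 6. The residues are 12↦0, 17↦5, 27↦3, 67↦1, 88↦4, 92↦2.
No residue repeats among the 6 elements, so no pair has difference ≡ 0 (mod 6).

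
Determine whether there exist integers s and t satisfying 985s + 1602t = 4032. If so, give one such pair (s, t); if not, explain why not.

985 and 1602 are coprime, so 985s + 1602t ranges over all of ℤ.
Dividing repeatedly: 1602 = 1·985 + 617, 985 = 1·617 + 368, 617 = 1·368 + 249, 368 = 1·249 + 119, 249 = 2·119 + 11, 119 = 10·11 + 9, 11 = 1·9 + 2, 9 = 4·2 + 1, 2 = 2·1 + 0.
Back-substituting, 1 = 9 − 4·2 = 9 − 4·(11 − 1·9) = −4·11 + 5·9 = −4·11 + 5·(119 − 10·11) = 5·119 − 54·11 = 5·119 − 54·(249 − 2·119) = −54·249 + 113·119 = −54·249 + 113·(368 − 1·249) = 113·368 − 167·249 = 113·368 − 167·(617 − 1·368) = −167·617 + 280·368 = −167·617 + 280·(985 − 1·617) = 280·985 − 447·617 = 280·985 − 447·(1602 − 1·985) = −447·1602 + 727·985; that is, 985·727 + 1602·(-447) = 1.
Multiplying through by 4032: s = 727·4032 = 2931264, t = (-447)·4032 = -1802304 is a solution.
Shifting by a multiple of (1602, −985) keeps it a solution: s = 2931264 − 1829·1602 = 1206, t = -1802304 + 1829·985 = -739.
Check: 985·1206 + 1602·(-739) = 1187910 − 1183878 = 4032. ✓

s = 1206, t = -739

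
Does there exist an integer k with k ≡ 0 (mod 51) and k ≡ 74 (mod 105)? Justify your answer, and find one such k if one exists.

gcd(51, 105) = 3. If k ≡ 0 (mod 51) and k ≡ 74 (mod 105), then k ≡ 0 (mod 3) and k ≡ 74 (mod 3).
But 0 mod 3 = 0 while 74 mod 3 = 2, a contradiction.
Therefore no such k exists.

No, no such integer exists.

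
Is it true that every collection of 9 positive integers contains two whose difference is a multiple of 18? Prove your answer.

No, the set {47, 48, 49, 50, 51, 52, 53, 54, 55} is a counterexample.

Try 9 consecutive integers, 47, 48, …, 55. Their remainders mod 18 are 11, 12, 13, 14, 15, 16, 17, 0, 1 — pairwise different, as any 9 ≤ 18 consecutive integers have distinct residues.
The differences between them range over 1, …, 8, none of which is divisible by 18.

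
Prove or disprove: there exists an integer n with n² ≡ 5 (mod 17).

No such integer exists.

Squares mod 17 repeat after n = 8 (as (−n)² = n²); for n = 0..8 they are 0, 1, 4, 9, 16, 8, 2, 15, 13.
The set of squares mod 17 is therefore {0, 1, 2, 4, 8, 9, 13, 15, 16}, which does not contain 5.
Therefore n² ≡ 5 (mod 17) has no solution.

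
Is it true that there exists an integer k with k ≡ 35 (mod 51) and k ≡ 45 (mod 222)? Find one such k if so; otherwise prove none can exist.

There is no such integer.

gcd(51, 222) = 3. If k ≡ 35 (mod 51) and k ≡ 45 (mod 222), then k ≡ 35 (mod 3) and k ≡ 45 (mod 3).
These are incompatible: 35 − 45 = -10 is not divisible by 3.
So no integer satisfies both congruences.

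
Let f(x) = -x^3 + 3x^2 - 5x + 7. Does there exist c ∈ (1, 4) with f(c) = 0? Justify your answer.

Yes, such a c exists.

f(1) = 4 and f(4) = -29, which have opposite signs.
f is continuous everywhere (it is a polynomial), in particular on [1, 4].
The Intermediate Value Theorem then guarantees some c ∈ (1, 4) with f(c) = 0.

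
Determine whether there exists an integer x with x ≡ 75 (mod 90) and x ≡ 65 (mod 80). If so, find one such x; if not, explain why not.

Here gcd(90, 80) = 10, and both 75 and 65 leave remainder 5 mod 10, so the system is consistent.
List candidates x ≡ 75 (mod 90): 75, 165, 255, 345, 435, 525, 615, 705. Modulo 80 these are 75, 5, 15, 25, 35, 45, 55, 65; 705 gives 65 as required.
Check: 705 mod 90 = 75, 705 mod 80 = 65. ✓

x = 705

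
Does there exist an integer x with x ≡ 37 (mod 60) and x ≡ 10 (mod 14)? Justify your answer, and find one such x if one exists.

Reduce both congruences modulo 2, which divides 60 and 14: they say x ≡ 37 (mod 2) and x ≡ 10 (mod 2).
But 37 mod 2 = 1 while 10 mod 2 = 0, a contradiction.
Therefore no such x exists.

No, no such integer exists.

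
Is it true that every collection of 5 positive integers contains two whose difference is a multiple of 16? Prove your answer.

Consider the 5 integers 14, 15, …, 18. They lie in distinct residue classes modulo 16, since 5 ≤ 16.
No two share a residue, so no pair has difference divisible by 16; the claim fails for this set.

No; for instance {14, 15, 16, 17, 18} is a counterexample.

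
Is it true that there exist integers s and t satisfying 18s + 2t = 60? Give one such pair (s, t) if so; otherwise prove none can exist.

gcd(18, 2) = 2, and 2 divides 60, so integer solutions exist.
Dividing through by 2 reduces the equation to 9s + 1t = 30.
With a unit coefficient on t, (s, t) = (0, 30) is an immediate solution.
Indeed 18·0 + 2·30 = 0 + 60 = 60.

s = 0, t = 30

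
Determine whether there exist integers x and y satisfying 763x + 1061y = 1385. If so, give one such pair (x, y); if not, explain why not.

Since gcd(763, 1061) = 1, every integer is an integer combination of 763 and 1061.
Dividing repeatedly: 1061 = 1·763 + 298, 763 = 2·298 + 167, 298 = 1·167 + 131, 167 = 1·131 + 36, 131 = 3·36 + 23, 36 = 1·23 + 13, 23 = 1·13 + 10, 13 = 1·10 + 3, 10 = 3·3 + 1, 3 = 3·1 + 0.
Unwinding: 1 = 10 − 3·3 = 10 − 3·(13 − 1·10) = −3·13 + 4·10 = −3·13 + 4·(23 − 1·13) = 4·23 − 7·13 = 4·23 − 7·(36 − 1·23) = −7·36 + 11·23 = −7·36 + 11·(131 − 3·36) = 11·131 − 40·36 = 11·131 − 40·(167 − 1·131) = −40·167 + 51·131 = −40·167 + 51·(298 − 1·167) = 51·298 − 91·167 = 51·298 − 91·(763 − 2·298) = −91·763 + 233·298 = −91·763 + 233·(1061 − 1·763) = 233·1061 − 324·763, i.e. 763·(-324) + 1061·233 = 1.
Scaling by 1385 gives the particular solution (x, y) = (-448740, 322705).
The general solution is x = -448740 + 1061k, y = 322705 − 763k; taking k = 423 gives the smaller pair x = 63, y = -44.
Check: 763·63 + 1061·(-44) = 48069 − 46684 = 1385. ✓

x = 63, y = -44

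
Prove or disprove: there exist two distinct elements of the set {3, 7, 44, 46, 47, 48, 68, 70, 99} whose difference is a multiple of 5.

Both 3 and 48 leave remainder 3 on division by 5; their difference 45 = 9·5 is a multiple of 5.

Yes: 3 and 48.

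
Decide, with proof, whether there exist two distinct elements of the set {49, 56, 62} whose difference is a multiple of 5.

There is no such pair.

Two integers differ by a multiple of 5 exactly when they have the same residue mod 5. The residues are 49↦4, 56↦1, 62↦2.
These 3 residues are pairwise different, hence no difference of two elements is divisible by 5.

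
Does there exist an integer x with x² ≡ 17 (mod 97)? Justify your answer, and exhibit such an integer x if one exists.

97 is prime, so by Euler's criterion 17 is a square mod 97 iff 17^((97−1)/2) = 17^48 ≡ 1 (mod 97).
Squaring successively (mod 97): 17^2 = 289 ≡ 95; 17^4 ≡ 95² = 9025 ≡ 4; 17^8 ≡ 4² = 16 ≡ 16; 17^16 ≡ 16² = 256 ≡ 62; 17^32 ≡ 62² = 3844 ≡ 61.
Since 48 = 32 + 16, 17^48 ≡ 61 · 62; multiplying out mod 97: 61·62 = 3782 ≡ 96. Thus 17^48 ≡ 96 ≡ −1 (mod 97).
The value −1 means 17 is a non-residue modulo 97, so x² ≡ 17 (mod 97) is impossible.

No, no such integer exists.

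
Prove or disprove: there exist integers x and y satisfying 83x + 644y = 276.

x = 368, y = -47

Since gcd(83, 644) = 1, every integer is an integer combination of 83 and 644.
Dividing repeatedly: 644 = 7·83 + 63, 83 = 1·63 + 20, 63 = 3·20 + 3, 20 = 6·3 + 2, 3 = 1·2 + 1, 2 = 2·1 + 0.
Unwinding: 1 = 3 − 1·2 = 3 − (20 − 6·3) = −20 + 7·3 = −20 + 7·(63 − 3·20) = 7·63 − 22·20 = 7·63 − 22·(83 − 1·63) = −22·83 + 29·63 = −22·83 + 29·(644 − 7·83) = 29·644 − 225·83, i.e. 83·(-225) + 644·29 = 1.
Scaling by 276 gives the particular solution (x, y) = (-62100, 8004).
The general solution is x = -62100 + 644k, y = 8004 − 83k; taking k = 97 gives the smaller pair x = 368, y = -47.
Check: 83·368 + 644·(-47) = 30544 − 30268 = 276. ✓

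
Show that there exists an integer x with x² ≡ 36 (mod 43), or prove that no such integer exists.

x = 6

Take x = 6. Then 6² = 36, and since 0 ≤ 36 < 43 this is already reduced: 6² ≡ 36 (mod 43).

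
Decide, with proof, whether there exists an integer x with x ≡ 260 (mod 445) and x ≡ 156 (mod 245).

No such integer exists.

Reduce both congruences modulo 5, which divides 445 and 245: they say x ≡ 260 (mod 5) and x ≡ 156 (mod 5).
These are incompatible: 260 − 156 = 104 is not divisible by 5.
So no integer satisfies both congruences.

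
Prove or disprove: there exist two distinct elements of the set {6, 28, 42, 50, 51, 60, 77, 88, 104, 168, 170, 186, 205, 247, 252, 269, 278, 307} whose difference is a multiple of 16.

Yes: 6 and 278.

6 mod 16 = 6 and 278 mod 16 = 6, so 278 − 6 = 272 = 17·16.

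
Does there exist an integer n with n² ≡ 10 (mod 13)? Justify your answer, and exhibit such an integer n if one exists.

n = 7

n = 7 works: 7² = 49, and 49 − 10 = 39 = 3·13.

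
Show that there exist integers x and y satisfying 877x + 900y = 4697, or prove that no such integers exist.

x = 461, y = -444

Since gcd(877, 900) = 1, every integer is an integer combination of 877 and 900.
Euclidean algorithm: 900 = 1·877 + 23, 877 = 38·23 + 3, 23 = 7·3 + 2, 3 = 1·2 + 1, 2 = 2·1 + 0.
Unwinding: 1 = 3 − 1·2 = 3 − (23 − 7·3) = −23 + 8·3 = −23 + 8·(877 − 38·23) = 8·877 − 305·23 = 8·877 − 305·(900 − 1·877) = −305·900 + 313·877, i.e. 877·313 + 900·(-305) = 1.
Scaling by 4697 gives the particular solution (x, y) = (1470161, -1432585).
The general solution is x = 1470161 + 900k, y = -1432585 − 877k; taking k = -1633 gives the smaller pair x = 461, y = -444.
Check: 877·461 + 900·(-444) = 404297 − 399600 = 4697. ✓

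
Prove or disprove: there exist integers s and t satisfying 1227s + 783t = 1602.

gcd(1227, 783) = 3, and 3 divides 1602, so integer solutions exist.
Dividing through by 3 reduces the equation to 409s + 261t = 534.
Euclidean algorithm: 409 = 1·261 + 148, 261 = 1·148 + 113, 148 = 1·113 + 35, 113 = 3·35 + 8, 35 = 4·8 + 3, 8 = 2·3 + 2, 3 = 1·2 + 1, 2 = 2·1 + 0.
Back-substituting, 1 = 3 − 1·2 = 3 − (8 − 2·3) = −8 + 3·3 = −8 + 3·(35 − 4·8) = 3·35 − 13·8 = 3·35 − 13·(113 − 3·35) = −13·113 + 42·35 = −13·113 + 42·(148 − 1·113) = 42·148 − 55·113 = 42·148 − 55·(261 − 1·148) = −55·261 + 97·148 = −55·261 + 97·(409 − 1·261) = 97·409 − 152·261; that is, 409·97 + 261·(-152) = 1.
Scaling by 534 gives the particular solution (s, t) = (51798, -81168).
Subtracting 198·261 from s and adding 198·409 to t gives the tidier solution (120, -186).
Indeed 1227·120 + 783·(-186) = 147240 − 145638 = 1602.

s = 120, t = -186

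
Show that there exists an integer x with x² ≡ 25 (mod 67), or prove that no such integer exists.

x = 5

Take x = 5. Then 5² = 25, and since 0 ≤ 25 < 67 this is already reduced: 5² ≡ 25 (mod 67).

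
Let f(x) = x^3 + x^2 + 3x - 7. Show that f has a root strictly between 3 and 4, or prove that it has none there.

f(3) = 38 and f(4) = 85, both positive.
f'(x) = 3x^2 + 2x + 3 has discriminant 2² − 4·3·3 = -32 < 0, so f' has no real roots and is positive for every real x.
So f is strictly increasing; between 3 and 4 its values lie between f(3) = 38 and f(4) = 85, all positive. Therefore f has no root in (3, 4).

No.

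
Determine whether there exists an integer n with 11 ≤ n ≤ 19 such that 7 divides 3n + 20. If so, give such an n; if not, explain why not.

n = 12 works, since 3·12 + 20 = 56 = 8·7.

n = 12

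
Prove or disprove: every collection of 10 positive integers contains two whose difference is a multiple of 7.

Yes, this is always true.

There are exactly 7 possible remainders on division by 7.
With 10 integers and only 7 classes, the pigeonhole principle forces two of them, say a and b, into the same class.
Then a ≡ b (mod 7), i.e. 7 ∣ (a − b).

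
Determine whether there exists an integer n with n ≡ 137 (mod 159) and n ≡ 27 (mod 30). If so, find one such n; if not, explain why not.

gcd(159, 30) = 3. If n ≡ 137 (mod 159) and n ≡ 27 (mod 30), then n ≡ 137 (mod 3) and n ≡ 27 (mod 3).
These are incompatible: 137 − 27 = 110 is not divisible by 3.
So no integer satisfies both congruences.

No, no such integer exists.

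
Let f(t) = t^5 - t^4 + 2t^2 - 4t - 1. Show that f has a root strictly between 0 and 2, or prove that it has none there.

f(0) = -1 and f(2) = 15, which have opposite signs.
Since f is a polynomial it is continuous on [0, 2].
By the Intermediate Value Theorem f must vanish at some point of (0, 2).

Yes, f has a root in the interval.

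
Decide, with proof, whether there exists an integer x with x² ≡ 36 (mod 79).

Take x = 6. Then 6² = 36, and since 0 ≤ 36 < 79 this is already reduced: 6² ≡ 36 (mod 79).

x = 6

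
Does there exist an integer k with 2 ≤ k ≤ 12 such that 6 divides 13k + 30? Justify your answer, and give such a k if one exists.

k = 6

Scanning upward from k = 2 gives 56, 69, 82, 95, none divisible by 6. k = 6 works, since 13·6 + 30 = 108 = 18·6.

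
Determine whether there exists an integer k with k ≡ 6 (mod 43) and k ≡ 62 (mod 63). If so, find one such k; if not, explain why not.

k = 1511

The moduli 43 and 63 are coprime, so by the Chinese Remainder Theorem a unique solution modulo 2709 exists.
Any solution of the first congruence is k = 6 + 43t; substituting into the second, 43t ≡ 62 − 6 ≡ 56 (mod 63).
Since 43·22 = 946 = 15·63 + 1, the inverse of 43 mod 63 is 22.
Therefore t ≡ 22·56 = 1232 ≡ 35 (mod 63).
With t = 35: k = 6 + 43·35 = 1511.
Indeed 1511 ≡ 6 (mod 43) and 1511 ≡ 62 (mod 63).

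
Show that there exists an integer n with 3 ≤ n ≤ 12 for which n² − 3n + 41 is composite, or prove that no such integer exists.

n = 11

At n = 11: 11² − 3·11 + 41 = 129 = 3·43, which is composite.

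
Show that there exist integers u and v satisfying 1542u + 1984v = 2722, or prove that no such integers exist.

u = 923, v = -716

Since gcd(1542, 1984) = 2 and 2722 = 2·1361, Bézout's identity guarantees a solution.
Dividing through by 2 reduces the equation to 771u + 992v = 1361.
Dividing repeatedly: 992 = 1·771 + 221, 771 = 3·221 + 108, 221 = 2·108 + 5, 108 = 21·5 + 3, 5 = 1·3 + 2, 3 = 1·2 + 1, 2 = 2·1 + 0.
Working back up the chain: 1 = 3 − 1·2 = 3 − (5 − 1·3) = −5 + 2·3 = −5 + 2·(108 − 21·5) = 2·108 − 43·5 = 2·108 − 43·(221 − 2·108) = −43·221 + 88·108 = −43·221 + 88·(771 − 3·221) = 88·771 − 307·221 = 88·771 − 307·(992 − 1·771) = −307·992 + 395·771. So 771·395 + 992·(-307) = 1.
Times 1361: 771·537595 + 992·(-417827) = 1361, so (537595, -417827) solves it.
The general solution is u = 537595 + 992k, v = -417827 − 771k; taking k = -541 gives the smaller pair u = 923, v = -716.
Indeed 1542·923 + 1984·(-716) = 1423266 − 1420544 = 2722.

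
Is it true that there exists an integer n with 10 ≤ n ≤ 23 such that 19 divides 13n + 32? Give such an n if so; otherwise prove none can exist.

Scanning upward from n = 10 gives 162, 175, 188, 201, 214, 227, 240, 253, none divisible by 19. At n = 18 we get 13·18 + 32 = 266, and 266 = 19·14.

n = 18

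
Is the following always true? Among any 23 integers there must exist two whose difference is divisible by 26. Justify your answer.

Try 23 consecutive integers, 51, 52, …, 73. Their remainders mod 26 are 25, 0, 1, 2, 3, 4, 5, 6, 7, 8, 9, 10, 11, 12, 13, 14, 15, 16, 17, 18, 19, 20, 21 — pairwise different, as any 23 ≤ 26 consecutive integers have distinct residues.
No two share a residue, so no pair has difference divisible by 26; the claim fails for this set.

No, the set {51, 52, 53, 54, 55, 56, 57, 58, 59, 60, 61, 62, 63, 64, 65, 66, 67, 68, 69, 70, 71, 72, 73} is a counterexample.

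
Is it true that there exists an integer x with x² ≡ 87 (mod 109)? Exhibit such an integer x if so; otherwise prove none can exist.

Take x = 14. Then 14² = 196 = 1·109 + 87, so 14² ≡ 87 (mod 109).

x = 14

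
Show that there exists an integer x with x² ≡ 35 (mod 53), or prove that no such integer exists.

53 is prime, so by Euler's criterion 35 is a square mod 53 iff 35^((53−1)/2) = 35^26 ≡ 1 (mod 53).
Squaring successively (mod 53): 35^2 = 1225 ≡ 6; 35^4 ≡ 6² = 36 ≡ 36; 35^8 ≡ 36² = 1296 ≡ 24; 35^16 ≡ 24² = 576 ≡ 46.
Since 26 = 16 + 8 + 2, 35^26 ≡ 46 · 24 · 6; multiplying out mod 53: 46·24 = 1104 ≡ 44, then 44·6 = 264 ≡ 52. Thus 35^26 ≡ 52 ≡ −1 (mod 53).
The value −1 means 35 is a non-residue modulo 53, so x² ≡ 35 (mod 53) is impossible.

No, no such integer exists.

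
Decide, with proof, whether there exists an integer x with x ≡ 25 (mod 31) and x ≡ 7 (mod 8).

Since 31 and 8 share no common factor, CRT says the pair of congruences has a solution (unique mod 248).
Any solution of the first congruence is x = 25 + 31t; substituting into the second, 31t ≡ 7 − 25 ≡ 6 (mod 8).
31 ≡ 7 (mod 8), so this reads 7t ≡ 6 (mod 8). Invert 7 mod 8 by the Euclidean algorithm: 8 = 1·7 + 1, 7 = 7·1 + 0; back-substituting, 1 = 8 − 1·7. Hence 7·(-1) ≡ 1, so 7⁻¹ ≡ -1 ≡ 7 (mod 8).
Multiplying by 7: t ≡ 7·6 = 42 ≡ 2 (mod 8).
Taking t = 2 gives x = 25 + 31·2 = 87.
Verify: 87 = 2·31 + 25 and 87 = 10·8 + 7. ✓

x = 87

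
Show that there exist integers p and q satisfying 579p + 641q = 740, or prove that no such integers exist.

Since gcd(579, 641) = 1, every integer is an integer combination of 579 and 641.
Run the Euclidean algorithm on 641 and 579: 641 = 1·579 + 62, 579 = 9·62 + 21, 62 = 2·21 + 20, 21 = 1·20 + 1, 20 = 20·1 + 0.
Back-substituting, 1 = 21 − 1·20 = 21 − (62 − 2·21) = −62 + 3·21 = −62 + 3·(579 − 9·62) = 3·579 − 28·62 = 3·579 − 28·(641 − 1·579) = −28·641 + 31·579; that is, 579·31 + 641·(-28) = 1.
Scaling by 740 gives the particular solution (p, q) = (22940, -20720).
Shifting by a multiple of (641, −579) keeps it a solution: p = 22940 − 35·641 = 505, q = -20720 + 35·579 = -455.
Check: 579·505 + 641·(-455) = 292395 − 291655 = 740. ✓

p = 505, q = -455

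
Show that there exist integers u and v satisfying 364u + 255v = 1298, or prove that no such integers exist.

364 and 255 are coprime, so 364u + 255v ranges over all of ℤ.
Run the Euclidean algorithm on 364 and 255: 364 = 1·255 + 109, 255 = 2·109 + 37, 109 = 2·37 + 35, 37 = 1·35 + 2, 35 = 17·2 + 1, 2 = 2·1 + 0.
Working back up the chain: 1 = 35 − 17·2 = 35 − 17·(37 − 1·35) = −17·37 + 18·35 = −17·37 + 18·(109 − 2·37) = 18·109 − 53·37 = 18·109 − 53·(255 − 2·109) = −53·255 + 124·109 = −53·255 + 124·(364 − 1·255) = 124·364 − 177·255. So 364·124 + 255·(-177) = 1.
Times 1298: 364·160952 + 255·(-229746) = 1298, so (160952, -229746) solves it.
The general solution is u = 160952 + 255k, v = -229746 − 364k; taking k = -631 gives the smaller pair u = 47, v = -62.
Check: 364·47 + 255·(-62) = 17108 − 15810 = 1298. ✓

u = 47, v = -62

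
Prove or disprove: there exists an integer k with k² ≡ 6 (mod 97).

k = 54

k = 54 works: 54² = 2916, and 2916 − 6 = 2910 = 30·97.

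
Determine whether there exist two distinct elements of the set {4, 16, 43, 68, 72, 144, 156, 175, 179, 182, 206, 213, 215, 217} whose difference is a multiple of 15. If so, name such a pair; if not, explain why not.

Reduce each element modulo 15: 4↦4, 16↦1, 43↦13, 68↦8, 72↦12, 144↦9, 156↦6, 175↦10, 179↦14, 182↦2, 206↦11, 213↦3, 215↦5, 217↦7.
These 14 residues are pairwise different, hence no difference of two elements is divisible by 15.

No such pair exists.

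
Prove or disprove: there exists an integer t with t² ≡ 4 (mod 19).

t = 17

t = 17 works: 17² = 289, and 289 − 4 = 285 = 15·19.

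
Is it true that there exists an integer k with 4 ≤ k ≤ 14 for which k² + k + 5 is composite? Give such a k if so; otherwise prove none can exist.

k = 9

At k = 9: 9² + 9 + 5 = 95 = 5·19, which is composite.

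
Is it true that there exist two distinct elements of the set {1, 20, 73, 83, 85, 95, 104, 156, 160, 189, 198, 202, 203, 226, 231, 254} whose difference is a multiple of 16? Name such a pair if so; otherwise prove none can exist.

Residues mod 16: 1↦1, 20↦4, 73↦9, 83↦3, 85↦5, 95↦15, 104↦8, 156↦12, 160↦0, 189↦13, 198↦6, 202↦10, 203↦11, 226↦2, 231↦7, 254↦14.
No residue repeats among the 16 elements, so no pair has difference ≡ 0 (mod 16).

No, no such pair exists.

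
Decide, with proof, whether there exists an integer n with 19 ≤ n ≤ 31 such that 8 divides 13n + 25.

n = 19 works, since 13·19 + 25 = 272 = 34·8.

n = 19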